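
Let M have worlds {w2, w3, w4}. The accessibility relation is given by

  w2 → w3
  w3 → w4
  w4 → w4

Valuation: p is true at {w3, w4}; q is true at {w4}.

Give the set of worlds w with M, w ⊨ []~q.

w2: successors {w3}; ~q there: w3:T. ✓
w3: successors {w4}; ~q there: w4:F. ✗
w4: successors {w4}; ~q there: w4:F. ✗

{w2}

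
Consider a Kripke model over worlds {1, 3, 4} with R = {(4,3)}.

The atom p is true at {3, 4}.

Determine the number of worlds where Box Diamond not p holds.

1: no successors, so Box Diamond not p holds vacuously. ✓
3: no successors, so Box Diamond not p holds vacuously. ✓
4: successors {3}; Diamond not p there: 3:F. ✗
Satisfying worlds: {1, 3}.

2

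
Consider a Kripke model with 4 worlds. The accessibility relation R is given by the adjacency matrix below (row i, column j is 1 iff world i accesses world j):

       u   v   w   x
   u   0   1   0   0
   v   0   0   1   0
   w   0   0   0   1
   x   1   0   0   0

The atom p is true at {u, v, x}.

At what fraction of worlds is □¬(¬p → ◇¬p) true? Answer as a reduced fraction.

u: successors {v}; ¬(¬p → ◇¬p) there: v:F. ✗
v: successors {w}; ¬(¬p → ◇¬p) there: w:T. ✓
w: successors {x}; ¬(¬p → ◇¬p) there: x:F. ✗
x: successors {u}; ¬(¬p → ◇¬p) there: u:F. ✗
That's 1 of 4 worlds, so 1/4.

1/4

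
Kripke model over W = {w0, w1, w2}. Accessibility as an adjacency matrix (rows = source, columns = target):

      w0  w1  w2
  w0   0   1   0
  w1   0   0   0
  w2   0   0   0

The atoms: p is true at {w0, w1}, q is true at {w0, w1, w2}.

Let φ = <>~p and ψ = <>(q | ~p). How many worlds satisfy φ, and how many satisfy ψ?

0 and 1

For <>~p:
w0: successors {w1}; ~p there: w1:F. ✗
w1: no successors, so <>~p fails. ✗
w2: no successors, so <>~p fails. ✗
— 0 worlds.
For <>(q | ~p):
w0: successors {w1}; q | ~p there: w1:T. ✓
w1: no successors, so <>(q | ~p) fails. ✗
w2: no successors, so <>(q | ~p) fails. ✗
— 1 world.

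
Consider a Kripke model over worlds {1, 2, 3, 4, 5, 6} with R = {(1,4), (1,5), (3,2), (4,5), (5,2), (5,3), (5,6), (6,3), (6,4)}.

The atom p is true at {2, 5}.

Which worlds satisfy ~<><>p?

1: <><>p is T. ✗
2: <><>p is F. ✓
3: <><>p is F. ✓
4: <><>p is T. ✗
5: <><>p is T. ✗
6: <><>p is T. ✗

{2, 3}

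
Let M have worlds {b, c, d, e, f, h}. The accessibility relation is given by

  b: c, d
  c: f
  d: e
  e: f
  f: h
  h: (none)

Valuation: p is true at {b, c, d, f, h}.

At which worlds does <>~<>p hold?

b: successors {c, d}; ~<>p there: c:F, d:T. ✓
c: successors {f}; ~<>p there: f:F. ✗
d: successors {e}; ~<>p there: e:F. ✗
e: successors {f}; ~<>p there: f:F. ✗
f: successors {h}; ~<>p there: h:T. ✓
h: no successors, so <>~<>p fails. ✗

{b, f}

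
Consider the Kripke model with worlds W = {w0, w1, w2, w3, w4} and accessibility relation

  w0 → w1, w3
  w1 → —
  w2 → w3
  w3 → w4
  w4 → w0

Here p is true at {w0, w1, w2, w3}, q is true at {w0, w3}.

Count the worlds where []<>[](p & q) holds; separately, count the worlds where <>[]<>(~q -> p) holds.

For []<>[](p & q):
w0: successors {w1, w3}; <>[](p & q) there: w1:F, w3:T. ✗
w1: no successors, so []<>[](p & q) holds vacuously. ✓
w2: successors {w3}; <>[](p & q) there: w3:T. ✓
w3: successors {w4}; <>[](p & q) there: w4:F. ✗
w4: successors {w0}; <>[](p & q) there: w0:T. ✓
— 3 worlds.
For <>[]<>(~q -> p):
w0: successors {w1, w3}; []<>(~q -> p) there: w1:T, w3:T. ✓
w1: no successors, so <>[]<>(~q -> p) fails. ✗
w2: successors {w3}; []<>(~q -> p) there: w3:T. ✓
w3: successors {w4}; []<>(~q -> p) there: w4:T. ✓
w4: successors {w0}; []<>(~q -> p) there: w0:F. ✗
— 3 worlds.

3 and 3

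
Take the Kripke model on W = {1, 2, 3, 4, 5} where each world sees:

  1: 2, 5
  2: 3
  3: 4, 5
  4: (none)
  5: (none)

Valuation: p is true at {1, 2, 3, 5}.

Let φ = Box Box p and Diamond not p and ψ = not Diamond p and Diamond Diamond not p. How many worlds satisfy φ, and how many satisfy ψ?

For Box Box p and Diamond not p:
1: Box Box p is T, Diamond not p is F. ✗
2: Box Box p is F, Diamond not p is F. ✗
3: Box Box p is T, Diamond not p is T. ✓
4: Box Box p is T, Diamond not p is F. ✗
5: Box Box p is T, Diamond not p is F. ✗
— 1 world.
For not Diamond p and Diamond Diamond not p:
1: not Diamond p is F, Diamond Diamond not p is F. ✗
2: not Diamond p is F, Diamond Diamond not p is T. ✗
3: not Diamond p is F, Diamond Diamond not p is F. ✗
4: not Diamond p is T, Diamond Diamond not p is F. ✗
5: not Diamond p is T, Diamond Diamond not p is F. ✗
— 0 worlds.

1 and 0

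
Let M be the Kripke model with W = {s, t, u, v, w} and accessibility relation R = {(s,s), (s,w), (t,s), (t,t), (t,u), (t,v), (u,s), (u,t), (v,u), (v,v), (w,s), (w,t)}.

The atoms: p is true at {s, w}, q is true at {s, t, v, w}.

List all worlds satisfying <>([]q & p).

s: successors {s, w}; []q & p there: s:T, w:T. ✓
t: successors {s, t, u, v}; []q & p there: s:T, t:F, u:F, v:F. ✓
u: successors {s, t}; []q & p there: s:T, t:F. ✓
v: successors {u, v}; []q & p there: u:F, v:F. ✗
w: successors {s, t}; []q & p there: s:T, t:F. ✓

{s, t, u, w}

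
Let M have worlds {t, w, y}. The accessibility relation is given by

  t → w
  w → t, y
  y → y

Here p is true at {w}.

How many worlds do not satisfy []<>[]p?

2

t: successors {w}; <>[]p there: w:T. ✓
w: successors {t, y}; <>[]p there: t:F, y:F. ✗
y: successors {y}; <>[]p there: y:F. ✗
Satisfying worlds: {t}.
So []<>[]p fails at the other 2 worlds.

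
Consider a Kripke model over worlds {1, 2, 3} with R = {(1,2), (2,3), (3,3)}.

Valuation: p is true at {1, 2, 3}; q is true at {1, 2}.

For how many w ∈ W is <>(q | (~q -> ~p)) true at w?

1: successors {2}; q | (~q -> ~p) there: 2:T. ✓
2: successors {3}; q | (~q -> ~p) there: 3:F. ✗
3: successors {3}; q | (~q -> ~p) there: 3:F. ✗
Satisfying worlds: {1}.

1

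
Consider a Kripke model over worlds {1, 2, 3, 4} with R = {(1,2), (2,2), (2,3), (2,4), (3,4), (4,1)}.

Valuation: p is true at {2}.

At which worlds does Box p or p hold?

1: Box p is T, p is F. ✓
2: Box p is F, p is T. ✓
3: Box p is F, p is F. ✗
4: Box p is F, p is F. ✗

{1, 2}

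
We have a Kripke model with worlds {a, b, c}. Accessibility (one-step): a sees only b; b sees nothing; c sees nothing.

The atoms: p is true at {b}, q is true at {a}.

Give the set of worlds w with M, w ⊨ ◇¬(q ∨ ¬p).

a: successors {b}; ¬(q ∨ ¬p) there: b:T. ✓
b: no successors, so ◇¬(q ∨ ¬p) fails. ✗
c: no successors, so ◇¬(q ∨ ¬p) fails. ✗

{a}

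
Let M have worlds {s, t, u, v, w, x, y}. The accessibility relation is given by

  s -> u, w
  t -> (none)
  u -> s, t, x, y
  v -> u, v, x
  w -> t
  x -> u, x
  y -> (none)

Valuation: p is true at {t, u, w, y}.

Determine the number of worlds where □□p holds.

3

s: successors {u, w}; □p there: u:F, w:T. ✗
t: no successors, so □□p holds vacuously. ✓
u: successors {s, t, x, y}; □p there: s:T, t:T, x:F, y:T. ✗
v: successors {u, v, x}; □p there: u:F, v:F, x:F. ✗
w: successors {t}; □p there: t:T. ✓
x: successors {u, x}; □p there: u:F, x:F. ✗
y: no successors, so □□p holds vacuously. ✓
Satisfying worlds: {t, w, y}.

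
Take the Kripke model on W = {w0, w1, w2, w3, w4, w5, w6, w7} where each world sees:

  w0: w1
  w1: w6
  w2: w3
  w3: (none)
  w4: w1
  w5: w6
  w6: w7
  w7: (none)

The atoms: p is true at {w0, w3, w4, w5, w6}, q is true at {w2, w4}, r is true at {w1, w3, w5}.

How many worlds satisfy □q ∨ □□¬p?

6

w0: □q is F, □□¬p is F. ✗
w1: □q is F, □□¬p is T. ✓
w2: □q is F, □□¬p is T. ✓
w3: □q is T, □□¬p is T. ✓
w4: □q is F, □□¬p is F. ✗
w5: □q is F, □□¬p is T. ✓
w6: □q is F, □□¬p is T. ✓
w7: □q is T, □□¬p is T. ✓
Satisfying worlds: {w1, w2, w3, w5, w6, w7}.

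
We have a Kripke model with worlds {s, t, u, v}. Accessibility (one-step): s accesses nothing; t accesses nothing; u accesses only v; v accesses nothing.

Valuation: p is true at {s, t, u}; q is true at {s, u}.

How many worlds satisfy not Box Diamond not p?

s: Box Diamond not p is T. ✗
t: Box Diamond not p is T. ✗
u: Box Diamond not p is F. ✓
v: Box Diamond not p is T. ✗
Satisfying worlds: {u}.

1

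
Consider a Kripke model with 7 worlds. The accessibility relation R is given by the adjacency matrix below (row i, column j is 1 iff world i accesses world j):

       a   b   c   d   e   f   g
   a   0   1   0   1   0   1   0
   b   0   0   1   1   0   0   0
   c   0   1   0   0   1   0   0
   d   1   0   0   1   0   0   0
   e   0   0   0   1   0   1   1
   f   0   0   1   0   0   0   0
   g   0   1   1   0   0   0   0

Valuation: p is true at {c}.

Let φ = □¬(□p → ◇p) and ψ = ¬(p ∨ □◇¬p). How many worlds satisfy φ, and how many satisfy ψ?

For □¬(□p → ◇p):
a: successors {b, d, f}; ¬(□p → ◇p) there: b:F, d:F, f:F. ✗
b: successors {c, d}; ¬(□p → ◇p) there: c:F, d:F. ✗
c: successors {b, e}; ¬(□p → ◇p) there: b:F, e:F. ✗
d: successors {a, d}; ¬(□p → ◇p) there: a:F, d:F. ✗
e: successors {d, f, g}; ¬(□p → ◇p) there: d:F, f:F, g:F. ✗
f: successors {c}; ¬(□p → ◇p) there: c:F. ✗
g: successors {b, c}; ¬(□p → ◇p) there: b:F, c:F. ✗
— 0 worlds.
For ¬(p ∨ □◇¬p):
a: p ∨ □◇¬p is F. ✓
b: p ∨ □◇¬p is T. ✗
c: p ∨ □◇¬p is T. ✗
d: p ∨ □◇¬p is T. ✗
e: p ∨ □◇¬p is F. ✓
f: p ∨ □◇¬p is T. ✗
g: p ∨ □◇¬p is T. ✗
— 2 worlds.

0 and 2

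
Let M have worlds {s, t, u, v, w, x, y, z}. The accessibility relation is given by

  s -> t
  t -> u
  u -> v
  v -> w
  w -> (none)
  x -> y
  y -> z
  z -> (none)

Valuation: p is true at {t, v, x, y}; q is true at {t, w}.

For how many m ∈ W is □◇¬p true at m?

s: successors {t}; ◇¬p there: t:T. ✓
t: successors {u}; ◇¬p there: u:F. ✗
u: successors {v}; ◇¬p there: v:T. ✓
v: successors {w}; ◇¬p there: w:F. ✗
w: no successors, so □◇¬p holds vacuously. ✓
x: successors {y}; ◇¬p there: y:T. ✓
y: successors {z}; ◇¬p there: z:F. ✗
z: no successors, so □◇¬p holds vacuously. ✓
Satisfying worlds: {s, u, w, x, z}.

5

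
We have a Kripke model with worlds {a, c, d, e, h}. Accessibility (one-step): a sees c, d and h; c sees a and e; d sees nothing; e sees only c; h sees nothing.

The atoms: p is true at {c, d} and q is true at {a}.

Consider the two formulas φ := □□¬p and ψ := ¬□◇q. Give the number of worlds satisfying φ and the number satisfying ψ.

4 and 2

For □□¬p:
a: successors {c, d, h}; □¬p there: c:T, d:T, h:T. ✓
c: successors {a, e}; □¬p there: a:F, e:F. ✗
d: no successors, so □□¬p holds vacuously. ✓
e: successors {c}; □¬p there: c:T. ✓
h: no successors, so □□¬p holds vacuously. ✓
— 4 worlds.
For ¬□◇q:
a: □◇q is F. ✓
c: □◇q is F. ✓
d: □◇q is T. ✗
e: □◇q is T. ✗
h: □◇q is T. ✗
— 2 worlds.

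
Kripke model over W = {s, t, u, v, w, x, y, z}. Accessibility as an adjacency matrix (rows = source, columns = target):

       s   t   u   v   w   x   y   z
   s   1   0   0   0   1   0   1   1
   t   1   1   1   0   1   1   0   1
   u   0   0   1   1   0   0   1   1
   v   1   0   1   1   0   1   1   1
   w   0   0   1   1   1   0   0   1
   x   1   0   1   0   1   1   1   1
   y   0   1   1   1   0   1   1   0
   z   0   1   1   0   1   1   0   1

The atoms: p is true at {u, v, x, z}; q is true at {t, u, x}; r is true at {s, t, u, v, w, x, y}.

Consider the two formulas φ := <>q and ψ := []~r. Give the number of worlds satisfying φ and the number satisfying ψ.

For <>q:
s: successors {s, w, y, z}; q there: s:F, w:F, y:F, z:F. ✗
t: successors {s, t, u, w, x, z}; q there: s:F, t:T, u:T, w:F, x:T, z:F. ✓
u: successors {u, v, y, z}; q there: u:T, v:F, y:F, z:F. ✓
v: successors {s, u, v, x, y, z}; q there: s:F, u:T, v:F, x:T, y:F, z:F. ✓
w: successors {u, v, w, z}; q there: u:T, v:F, w:F, z:F. ✓
x: successors {s, u, w, x, y, z}; q there: s:F, u:T, w:F, x:T, y:F, z:F. ✓
y: successors {t, u, v, x, y}; q there: t:T, u:T, v:F, x:T, y:F. ✓
z: successors {t, u, w, x, z}; q there: t:T, u:T, w:F, x:T, z:F. ✓
— 7 worlds.
For []~r:
s: successors {s, w, y, z}; ~r there: s:F, w:F, y:F, z:T. ✗
t: successors {s, t, u, w, x, z}; ~r there: s:F, t:F, u:F, w:F, x:F, z:T. ✗
u: successors {u, v, y, z}; ~r there: u:F, v:F, y:F, z:T. ✗
v: successors {s, u, v, x, y, z}; ~r there: s:F, u:F, v:F, x:F, y:F, z:T. ✗
w: successors {u, v, w, z}; ~r there: u:F, v:F, w:F, z:T. ✗
x: successors {s, u, w, x, y, z}; ~r there: s:F, u:F, w:F, x:F, y:F, z:T. ✗
y: successors {t, u, v, x, y}; ~r there: t:F, u:F, v:F, x:F, y:F. ✗
z: successors {t, u, w, x, z}; ~r there: t:F, u:F, w:F, x:F, z:T. ✗
— 0 worlds.

7 and 0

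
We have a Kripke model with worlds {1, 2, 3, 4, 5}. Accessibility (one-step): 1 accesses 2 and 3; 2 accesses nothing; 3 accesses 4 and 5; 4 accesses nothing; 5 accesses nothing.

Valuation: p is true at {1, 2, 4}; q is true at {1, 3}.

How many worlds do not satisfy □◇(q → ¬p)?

1: successors {2, 3}; ◇(q → ¬p) there: 2:F, 3:T. ✗
2: no successors, so □◇(q → ¬p) holds vacuously. ✓
3: successors {4, 5}; ◇(q → ¬p) there: 4:F, 5:F. ✗
4: no successors, so □◇(q → ¬p) holds vacuously. ✓
5: no successors, so □◇(q → ¬p) holds vacuously. ✓
Satisfying worlds: {2, 4, 5}.
So □◇(q → ¬p) fails at the other 2 worlds.

2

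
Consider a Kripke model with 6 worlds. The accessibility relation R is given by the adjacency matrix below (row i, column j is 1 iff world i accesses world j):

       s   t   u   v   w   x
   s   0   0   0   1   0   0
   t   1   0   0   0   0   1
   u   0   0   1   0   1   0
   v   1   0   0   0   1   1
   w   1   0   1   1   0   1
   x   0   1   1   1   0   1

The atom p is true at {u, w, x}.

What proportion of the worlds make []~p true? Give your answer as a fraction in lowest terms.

1/6

s: successors {v}; ~p there: v:T. ✓
t: successors {s, x}; ~p there: s:T, x:F. ✗
u: successors {u, w}; ~p there: u:F, w:F. ✗
v: successors {s, w, x}; ~p there: s:T, w:F, x:F. ✗
w: successors {s, u, v, x}; ~p there: s:T, u:F, v:T, x:F. ✗
x: successors {t, u, v, x}; ~p there: t:T, u:F, v:T, x:F. ✗
That's 1 of 6 worlds, so 1/6.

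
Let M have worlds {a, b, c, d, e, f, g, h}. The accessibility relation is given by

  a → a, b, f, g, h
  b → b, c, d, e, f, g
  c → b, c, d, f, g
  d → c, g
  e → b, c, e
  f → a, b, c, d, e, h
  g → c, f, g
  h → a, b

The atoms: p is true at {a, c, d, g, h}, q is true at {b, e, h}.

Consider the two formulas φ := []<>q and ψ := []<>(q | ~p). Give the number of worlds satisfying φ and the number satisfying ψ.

2 and 5

For []<>q:
a: successors {a, b, f, g, h}; <>q there: a:T, b:T, f:T, g:F, h:T. ✗
b: successors {b, c, d, e, f, g}; <>q there: b:T, c:T, d:F, e:T, f:T, g:F. ✗
c: successors {b, c, d, f, g}; <>q there: b:T, c:T, d:F, f:T, g:F. ✗
d: successors {c, g}; <>q there: c:T, g:F. ✗
e: successors {b, c, e}; <>q there: b:T, c:T, e:T. ✓
f: successors {a, b, c, d, e, h}; <>q there: a:T, b:T, c:T, d:F, e:T, h:T. ✗
g: successors {c, f, g}; <>q there: c:T, f:T, g:F. ✗
h: successors {a, b}; <>q there: a:T, b:T. ✓
— 2 worlds.
For []<>(q | ~p):
a: successors {a, b, f, g, h}; <>(q | ~p) there: a:T, b:T, f:T, g:T, h:T. ✓
b: successors {b, c, d, e, f, g}; <>(q | ~p) there: b:T, c:T, d:F, e:T, f:T, g:T. ✗
c: successors {b, c, d, f, g}; <>(q | ~p) there: b:T, c:T, d:F, f:T, g:T. ✗
d: successors {c, g}; <>(q | ~p) there: c:T, g:T. ✓
e: successors {b, c, e}; <>(q | ~p) there: b:T, c:T, e:T. ✓
f: successors {a, b, c, d, e, h}; <>(q | ~p) there: a:T, b:T, c:T, d:F, e:T, h:T. ✗
g: successors {c, f, g}; <>(q | ~p) there: c:T, f:T, g:T. ✓
h: successors {a, b}; <>(q | ~p) there: a:T, b:T. ✓
— 5 worlds.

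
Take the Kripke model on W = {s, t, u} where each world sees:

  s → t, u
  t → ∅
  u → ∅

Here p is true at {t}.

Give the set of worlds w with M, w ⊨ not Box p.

s: Box p is F. ✓
t: Box p is T. ✗
u: Box p is T. ✗

{s}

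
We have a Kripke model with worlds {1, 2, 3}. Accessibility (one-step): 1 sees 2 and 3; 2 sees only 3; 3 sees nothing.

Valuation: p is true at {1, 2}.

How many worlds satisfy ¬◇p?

1: ◇p is T. ✗
2: ◇p is F. ✓
3: ◇p is F. ✓
Satisfying worlds: {2, 3}.

2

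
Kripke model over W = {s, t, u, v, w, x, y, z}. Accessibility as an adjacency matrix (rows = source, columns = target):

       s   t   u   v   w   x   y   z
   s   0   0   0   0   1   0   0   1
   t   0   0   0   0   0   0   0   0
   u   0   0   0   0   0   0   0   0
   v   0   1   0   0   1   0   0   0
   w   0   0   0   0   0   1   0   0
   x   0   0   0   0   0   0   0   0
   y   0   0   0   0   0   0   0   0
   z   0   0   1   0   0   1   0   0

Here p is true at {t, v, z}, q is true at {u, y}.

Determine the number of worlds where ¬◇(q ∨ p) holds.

s: ◇(q ∨ p) is T. ✗
t: ◇(q ∨ p) is F. ✓
u: ◇(q ∨ p) is F. ✓
v: ◇(q ∨ p) is T. ✗
w: ◇(q ∨ p) is F. ✓
x: ◇(q ∨ p) is F. ✓
y: ◇(q ∨ p) is F. ✓
z: ◇(q ∨ p) is T. ✗
Satisfying worlds: {t, u, w, x, y}.

5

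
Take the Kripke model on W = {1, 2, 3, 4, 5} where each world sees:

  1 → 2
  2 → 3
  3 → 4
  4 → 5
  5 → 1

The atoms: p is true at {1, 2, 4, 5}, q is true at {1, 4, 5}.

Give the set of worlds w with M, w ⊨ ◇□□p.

{1, 2, 3, 4}

1: successors {2}; □□p there: 2:T. ✓
2: successors {3}; □□p there: 3:T. ✓
3: successors {4}; □□p there: 4:T. ✓
4: successors {5}; □□p there: 5:T. ✓
5: successors {1}; □□p there: 1:F. ✗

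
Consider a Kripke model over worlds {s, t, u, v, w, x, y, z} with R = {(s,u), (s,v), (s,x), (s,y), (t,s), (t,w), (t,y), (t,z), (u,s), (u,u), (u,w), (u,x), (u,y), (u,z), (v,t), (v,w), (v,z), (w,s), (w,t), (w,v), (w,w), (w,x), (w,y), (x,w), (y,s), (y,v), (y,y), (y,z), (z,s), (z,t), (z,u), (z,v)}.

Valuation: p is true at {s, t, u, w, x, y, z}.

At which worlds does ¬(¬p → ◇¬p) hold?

s: ¬p → ◇¬p is T. ✗
t: ¬p → ◇¬p is T. ✗
u: ¬p → ◇¬p is T. ✗
v: ¬p → ◇¬p is F. ✓
w: ¬p → ◇¬p is T. ✗
x: ¬p → ◇¬p is T. ✗
y: ¬p → ◇¬p is T. ✗
z: ¬p → ◇¬p is T. ✗

{v}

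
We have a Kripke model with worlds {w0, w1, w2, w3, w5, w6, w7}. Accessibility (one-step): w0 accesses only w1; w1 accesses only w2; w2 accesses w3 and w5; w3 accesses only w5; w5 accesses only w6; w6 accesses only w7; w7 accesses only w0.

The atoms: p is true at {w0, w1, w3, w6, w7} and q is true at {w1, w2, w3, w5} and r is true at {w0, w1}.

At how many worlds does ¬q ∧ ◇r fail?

w0: ¬q is T, ◇r is T. ✓
w1: ¬q is F, ◇r is F. ✗
w2: ¬q is F, ◇r is F. ✗
w3: ¬q is F, ◇r is F. ✗
w5: ¬q is F, ◇r is F. ✗
w6: ¬q is T, ◇r is F. ✗
w7: ¬q is T, ◇r is T. ✓
Satisfying worlds: {w0, w7}.
So ¬q ∧ ◇r fails at the other 5 worlds.

5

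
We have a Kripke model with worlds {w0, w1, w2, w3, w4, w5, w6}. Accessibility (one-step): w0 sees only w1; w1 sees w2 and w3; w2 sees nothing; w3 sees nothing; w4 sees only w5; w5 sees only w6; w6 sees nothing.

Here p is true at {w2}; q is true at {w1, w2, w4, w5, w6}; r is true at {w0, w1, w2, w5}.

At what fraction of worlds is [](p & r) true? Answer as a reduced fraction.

3/7

w0: successors {w1}; p & r there: w1:F. ✗
w1: successors {w2, w3}; p & r there: w2:T, w3:F. ✗
w2: no successors, so [](p & r) holds vacuously. ✓
w3: no successors, so [](p & r) holds vacuously. ✓
w4: successors {w5}; p & r there: w5:F. ✗
w5: successors {w6}; p & r there: w6:F. ✗
w6: no successors, so [](p & r) holds vacuously. ✓
That's 3 of 7 worlds, so 3/7.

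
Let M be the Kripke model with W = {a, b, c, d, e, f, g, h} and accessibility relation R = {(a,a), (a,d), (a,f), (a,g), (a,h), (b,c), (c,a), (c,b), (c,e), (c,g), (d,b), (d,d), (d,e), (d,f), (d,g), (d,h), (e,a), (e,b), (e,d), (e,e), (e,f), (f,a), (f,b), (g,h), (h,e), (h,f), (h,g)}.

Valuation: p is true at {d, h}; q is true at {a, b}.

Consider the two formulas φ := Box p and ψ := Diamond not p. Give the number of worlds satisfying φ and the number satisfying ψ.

For Box p:
a: successors {a, d, f, g, h}; p there: a:F, d:T, f:F, g:F, h:T. ✗
b: successors {c}; p there: c:F. ✗
c: successors {a, b, e, g}; p there: a:F, b:F, e:F, g:F. ✗
d: successors {b, d, e, f, g, h}; p there: b:F, d:T, e:F, f:F, g:F, h:T. ✗
e: successors {a, b, d, e, f}; p there: a:F, b:F, d:T, e:F, f:F. ✗
f: successors {a, b}; p there: a:F, b:F. ✗
g: successors {h}; p there: h:T. ✓
h: successors {e, f, g}; p there: e:F, f:F, g:F. ✗
— 1 world.
For Diamond not p:
a: successors {a, d, f, g, h}; not p there: a:T, d:F, f:T, g:T, h:F. ✓
b: successors {c}; not p there: c:T. ✓
c: successors {a, b, e, g}; not p there: a:T, b:T, e:T, g:T. ✓
d: successors {b, d, e, f, g, h}; not p there: b:T, d:F, e:T, f:T, g:T, h:F. ✓
e: successors {a, b, d, e, f}; not p there: a:T, b:T, d:F, e:T, f:T. ✓
f: successors {a, b}; not p there: a:T, b:T. ✓
g: successors {h}; not p there: h:F. ✗
h: successors {e, f, g}; not p there: e:T, f:T, g:T. ✓
— 7 worlds.

1 and 7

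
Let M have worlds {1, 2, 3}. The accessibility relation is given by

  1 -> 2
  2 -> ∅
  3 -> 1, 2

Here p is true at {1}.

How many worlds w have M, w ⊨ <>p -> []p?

2

1: <>p is F, []p is F. ✓
2: <>p is F, []p is T. ✓
3: <>p is T, []p is F. ✗
Satisfying worlds: {1, 2}.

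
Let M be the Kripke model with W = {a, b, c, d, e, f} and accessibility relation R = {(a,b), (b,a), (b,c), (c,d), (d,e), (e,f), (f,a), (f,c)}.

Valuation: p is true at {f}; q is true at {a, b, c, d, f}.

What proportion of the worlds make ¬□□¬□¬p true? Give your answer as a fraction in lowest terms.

5/6

a: □□¬□¬p is F. ✓
b: □□¬□¬p is F. ✓
c: □□¬□¬p is T. ✗
d: □□¬□¬p is F. ✓
e: □□¬□¬p is F. ✓
f: □□¬□¬p is F. ✓
That's 5 of 6 worlds, so 5/6.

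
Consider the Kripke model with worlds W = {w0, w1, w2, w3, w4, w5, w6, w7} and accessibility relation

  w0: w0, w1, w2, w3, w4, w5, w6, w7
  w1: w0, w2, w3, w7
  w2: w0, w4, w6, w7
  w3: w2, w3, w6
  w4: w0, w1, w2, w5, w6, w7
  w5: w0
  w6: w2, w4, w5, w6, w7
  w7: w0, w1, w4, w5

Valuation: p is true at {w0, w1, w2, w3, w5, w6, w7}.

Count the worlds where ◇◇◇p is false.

0

w0: successors {w0, w1, w2, w3, w4, w5, w6, w7}; ◇◇p there: w0:T, w1:T, w2:T, w3:T, w4:T, w5:T, w6:T, w7:T. ✓
w1: successors {w0, w2, w3, w7}; ◇◇p there: w0:T, w2:T, w3:T, w7:T. ✓
w2: successors {w0, w4, w6, w7}; ◇◇p there: w0:T, w4:T, w6:T, w7:T. ✓
w3: successors {w2, w3, w6}; ◇◇p there: w2:T, w3:T, w6:T. ✓
w4: successors {w0, w1, w2, w5, w6, w7}; ◇◇p there: w0:T, w1:T, w2:T, w5:T, w6:T, w7:T. ✓
w5: successors {w0}; ◇◇p there: w0:T. ✓
w6: successors {w2, w4, w5, w6, w7}; ◇◇p there: w2:T, w4:T, w5:T, w6:T, w7:T. ✓
w7: successors {w0, w1, w4, w5}; ◇◇p there: w0:T, w1:T, w4:T, w5:T. ✓
Satisfying worlds: {w0, w1, w2, w3, w4, w5, w6, w7}.
So ◇◇◇p fails at the other 0 worlds.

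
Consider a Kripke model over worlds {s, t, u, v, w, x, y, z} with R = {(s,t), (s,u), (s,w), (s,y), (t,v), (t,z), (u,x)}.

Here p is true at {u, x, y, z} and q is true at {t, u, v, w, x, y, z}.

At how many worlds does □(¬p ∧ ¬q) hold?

5

s: successors {t, u, w, y}; ¬p ∧ ¬q there: t:F, u:F, w:F, y:F. ✗
t: successors {v, z}; ¬p ∧ ¬q there: v:F, z:F. ✗
u: successors {x}; ¬p ∧ ¬q there: x:F. ✗
v: no successors, so □(¬p ∧ ¬q) holds vacuously. ✓
w: no successors, so □(¬p ∧ ¬q) holds vacuously. ✓
x: no successors, so □(¬p ∧ ¬q) holds vacuously. ✓
y: no successors, so □(¬p ∧ ¬q) holds vacuously. ✓
z: no successors, so □(¬p ∧ ¬q) holds vacuously. ✓
Satisfying worlds: {v, w, x, y, z}.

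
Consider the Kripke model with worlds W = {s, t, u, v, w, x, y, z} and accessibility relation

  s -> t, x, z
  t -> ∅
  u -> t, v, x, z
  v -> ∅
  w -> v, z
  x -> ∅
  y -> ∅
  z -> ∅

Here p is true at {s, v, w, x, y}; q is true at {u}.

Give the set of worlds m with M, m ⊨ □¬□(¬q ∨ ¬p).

{t, v, x, y, z}

s: successors {t, x, z}; ¬□(¬q ∨ ¬p) there: t:F, x:F, z:F. ✗
t: no successors, so □¬□(¬q ∨ ¬p) holds vacuously. ✓
u: successors {t, v, x, z}; ¬□(¬q ∨ ¬p) there: t:F, v:F, x:F, z:F. ✗
v: no successors, so □¬□(¬q ∨ ¬p) holds vacuously. ✓
w: successors {v, z}; ¬□(¬q ∨ ¬p) there: v:F, z:F. ✗
x: no successors, so □¬□(¬q ∨ ¬p) holds vacuously. ✓
y: no successors, so □¬□(¬q ∨ ¬p) holds vacuously. ✓
z: no successors, so □¬□(¬q ∨ ¬p) holds vacuously. ✓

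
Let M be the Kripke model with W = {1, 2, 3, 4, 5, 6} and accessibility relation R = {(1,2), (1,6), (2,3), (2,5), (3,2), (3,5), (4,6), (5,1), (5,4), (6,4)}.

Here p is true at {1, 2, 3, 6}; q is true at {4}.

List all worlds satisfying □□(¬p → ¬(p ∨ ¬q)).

1: successors {2, 6}; □(¬p → ¬(p ∨ ¬q)) there: 2:F, 6:T. ✗
2: successors {3, 5}; □(¬p → ¬(p ∨ ¬q)) there: 3:F, 5:T. ✗
3: successors {2, 5}; □(¬p → ¬(p ∨ ¬q)) there: 2:F, 5:T. ✗
4: successors {6}; □(¬p → ¬(p ∨ ¬q)) there: 6:T. ✓
5: successors {1, 4}; □(¬p → ¬(p ∨ ¬q)) there: 1:T, 4:T. ✓
6: successors {4}; □(¬p → ¬(p ∨ ¬q)) there: 4:T. ✓

{4, 5, 6}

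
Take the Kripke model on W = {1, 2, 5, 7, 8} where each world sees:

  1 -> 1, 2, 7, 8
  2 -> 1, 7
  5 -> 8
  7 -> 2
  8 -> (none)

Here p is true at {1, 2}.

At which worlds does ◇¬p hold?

{1, 2, 5}

1: successors {1, 2, 7, 8}; ¬p there: 1:F, 2:F, 7:T, 8:T. ✓
2: successors {1, 7}; ¬p there: 1:F, 7:T. ✓
5: successors {8}; ¬p there: 8:T. ✓
7: successors {2}; ¬p there: 2:F. ✗
8: no successors, so ◇¬p fails. ✗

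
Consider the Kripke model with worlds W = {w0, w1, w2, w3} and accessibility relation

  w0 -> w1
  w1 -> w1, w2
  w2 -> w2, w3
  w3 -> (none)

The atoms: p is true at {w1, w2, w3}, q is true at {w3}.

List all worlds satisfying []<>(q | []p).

{w0, w1, w3}

w0: successors {w1}; <>(q | []p) there: w1:T. ✓
w1: successors {w1, w2}; <>(q | []p) there: w1:T, w2:T. ✓
w2: successors {w2, w3}; <>(q | []p) there: w2:T, w3:F. ✗
w3: no successors, so []<>(q | []p) holds vacuously. ✓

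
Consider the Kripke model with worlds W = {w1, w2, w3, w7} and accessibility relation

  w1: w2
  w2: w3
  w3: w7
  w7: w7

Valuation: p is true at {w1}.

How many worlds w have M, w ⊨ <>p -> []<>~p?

w1: <>p is F, []<>~p is T. ✓
w2: <>p is F, []<>~p is T. ✓
w3: <>p is F, []<>~p is T. ✓
w7: <>p is F, []<>~p is T. ✓
Satisfying worlds: {w1, w2, w3, w7}.

4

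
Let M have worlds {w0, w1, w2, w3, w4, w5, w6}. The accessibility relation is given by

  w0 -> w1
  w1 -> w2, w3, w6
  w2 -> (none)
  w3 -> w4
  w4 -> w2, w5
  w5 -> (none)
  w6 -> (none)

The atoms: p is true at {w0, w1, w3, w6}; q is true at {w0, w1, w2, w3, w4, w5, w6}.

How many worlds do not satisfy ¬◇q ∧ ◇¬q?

w0: ¬◇q is F, ◇¬q is F. ✗
w1: ¬◇q is F, ◇¬q is F. ✗
w2: ¬◇q is T, ◇¬q is F. ✗
w3: ¬◇q is F, ◇¬q is F. ✗
w4: ¬◇q is F, ◇¬q is F. ✗
w5: ¬◇q is T, ◇¬q is F. ✗
w6: ¬◇q is T, ◇¬q is F. ✗
Satisfying worlds: ∅.
So ¬◇q ∧ ◇¬q fails at the other 7 worlds.

7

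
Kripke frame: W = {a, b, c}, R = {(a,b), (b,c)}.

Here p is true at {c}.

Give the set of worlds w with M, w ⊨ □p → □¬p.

{a, c}

a: □p is F, □¬p is T. ✓
b: □p is T, □¬p is F. ✗
c: □p is T, □¬p is T. ✓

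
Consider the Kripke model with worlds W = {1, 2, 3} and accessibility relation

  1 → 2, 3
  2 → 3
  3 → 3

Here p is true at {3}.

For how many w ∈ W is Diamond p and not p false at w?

1

1: Diamond p is T, not p is T. ✓
2: Diamond p is T, not p is T. ✓
3: Diamond p is T, not p is F. ✗
Satisfying worlds: {1, 2}.
So Diamond p and not p fails at the other 1 world.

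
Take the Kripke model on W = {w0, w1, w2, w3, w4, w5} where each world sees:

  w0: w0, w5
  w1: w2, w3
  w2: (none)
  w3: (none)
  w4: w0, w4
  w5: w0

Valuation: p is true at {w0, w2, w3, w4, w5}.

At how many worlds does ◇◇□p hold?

w0: successors {w0, w5}; ◇□p there: w0:T, w5:T. ✓
w1: successors {w2, w3}; ◇□p there: w2:F, w3:F. ✗
w2: no successors, so ◇◇□p fails. ✗
w3: no successors, so ◇◇□p fails. ✗
w4: successors {w0, w4}; ◇□p there: w0:T, w4:T. ✓
w5: successors {w0}; ◇□p there: w0:T. ✓
Satisfying worlds: {w0, w4, w5}.

3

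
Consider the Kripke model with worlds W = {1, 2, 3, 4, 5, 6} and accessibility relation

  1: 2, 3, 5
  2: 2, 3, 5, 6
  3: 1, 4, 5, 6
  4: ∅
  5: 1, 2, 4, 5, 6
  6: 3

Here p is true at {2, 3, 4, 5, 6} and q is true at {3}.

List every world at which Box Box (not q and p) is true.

{4}

1: successors {2, 3, 5}; Box (not q and p) there: 2:F, 3:F, 5:F. ✗
2: successors {2, 3, 5, 6}; Box (not q and p) there: 2:F, 3:F, 5:F, 6:F. ✗
3: successors {1, 4, 5, 6}; Box (not q and p) there: 1:F, 4:T, 5:F, 6:F. ✗
4: no successors, so Box Box (not q and p) holds vacuously. ✓
5: successors {1, 2, 4, 5, 6}; Box (not q and p) there: 1:F, 2:F, 4:T, 5:F, 6:F. ✗
6: successors {3}; Box (not q and p) there: 3:F. ✗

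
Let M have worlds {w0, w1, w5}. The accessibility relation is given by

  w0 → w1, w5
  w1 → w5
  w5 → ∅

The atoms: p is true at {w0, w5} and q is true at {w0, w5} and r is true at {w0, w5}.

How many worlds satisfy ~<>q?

1

w0: <>q is T. ✗
w1: <>q is T. ✗
w5: <>q is F. ✓
Satisfying worlds: {w5}.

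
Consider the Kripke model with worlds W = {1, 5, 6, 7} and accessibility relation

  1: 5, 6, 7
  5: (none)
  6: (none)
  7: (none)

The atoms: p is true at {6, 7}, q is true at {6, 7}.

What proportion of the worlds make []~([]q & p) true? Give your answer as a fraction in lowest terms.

1: successors {5, 6, 7}; ~([]q & p) there: 5:T, 6:F, 7:F. ✗
5: no successors, so []~([]q & p) holds vacuously. ✓
6: no successors, so []~([]q & p) holds vacuously. ✓
7: no successors, so []~([]q & p) holds vacuously. ✓
That's 3 of 4 worlds, so 3/4.

3/4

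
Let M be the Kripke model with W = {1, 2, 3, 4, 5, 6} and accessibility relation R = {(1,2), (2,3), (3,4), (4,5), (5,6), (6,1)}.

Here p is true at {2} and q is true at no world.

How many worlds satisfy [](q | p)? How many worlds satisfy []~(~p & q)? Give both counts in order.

For [](q | p):
1: successors {2}; q | p there: 2:T. ✓
2: successors {3}; q | p there: 3:F. ✗
3: successors {4}; q | p there: 4:F. ✗
4: successors {5}; q | p there: 5:F. ✗
5: successors {6}; q | p there: 6:F. ✗
6: successors {1}; q | p there: 1:F. ✗
— 1 world.
For []~(~p & q):
1: successors {2}; ~(~p & q) there: 2:T. ✓
2: successors {3}; ~(~p & q) there: 3:T. ✓
3: successors {4}; ~(~p & q) there: 4:T. ✓
4: successors {5}; ~(~p & q) there: 5:T. ✓
5: successors {6}; ~(~p & q) there: 6:T. ✓
6: successors {1}; ~(~p & q) there: 1:T. ✓
— 6 worlds.

1 and 6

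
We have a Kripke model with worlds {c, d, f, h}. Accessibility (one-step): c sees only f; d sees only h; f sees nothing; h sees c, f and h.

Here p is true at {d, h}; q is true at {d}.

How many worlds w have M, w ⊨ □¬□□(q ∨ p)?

2

c: successors {f}; ¬□□(q ∨ p) there: f:F. ✗
d: successors {h}; ¬□□(q ∨ p) there: h:T. ✓
f: no successors, so □¬□□(q ∨ p) holds vacuously. ✓
h: successors {c, f, h}; ¬□□(q ∨ p) there: c:F, f:F, h:T. ✗
Satisfying worlds: {d, f}.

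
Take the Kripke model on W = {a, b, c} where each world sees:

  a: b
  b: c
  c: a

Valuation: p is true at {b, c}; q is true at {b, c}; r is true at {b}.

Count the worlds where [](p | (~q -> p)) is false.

a: successors {b}; p | (~q -> p) there: b:T. ✓
b: successors {c}; p | (~q -> p) there: c:T. ✓
c: successors {a}; p | (~q -> p) there: a:F. ✗
Satisfying worlds: {a, b}.
So [](p | (~q -> p)) fails at the other 1 world.

1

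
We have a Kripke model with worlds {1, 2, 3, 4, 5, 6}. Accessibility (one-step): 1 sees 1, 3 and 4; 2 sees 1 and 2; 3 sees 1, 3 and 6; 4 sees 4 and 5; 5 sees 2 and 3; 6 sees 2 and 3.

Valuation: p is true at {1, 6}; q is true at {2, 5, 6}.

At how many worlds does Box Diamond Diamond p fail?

2

1: successors {1, 3, 4}; Diamond Diamond p there: 1:T, 3:T, 4:F. ✗
2: successors {1, 2}; Diamond Diamond p there: 1:T, 2:T. ✓
3: successors {1, 3, 6}; Diamond Diamond p there: 1:T, 3:T, 6:T. ✓
4: successors {4, 5}; Diamond Diamond p there: 4:F, 5:T. ✗
5: successors {2, 3}; Diamond Diamond p there: 2:T, 3:T. ✓
6: successors {2, 3}; Diamond Diamond p there: 2:T, 3:T. ✓
Satisfying worlds: {2, 3, 5, 6}.
So Box Diamond Diamond p fails at the other 2 worlds.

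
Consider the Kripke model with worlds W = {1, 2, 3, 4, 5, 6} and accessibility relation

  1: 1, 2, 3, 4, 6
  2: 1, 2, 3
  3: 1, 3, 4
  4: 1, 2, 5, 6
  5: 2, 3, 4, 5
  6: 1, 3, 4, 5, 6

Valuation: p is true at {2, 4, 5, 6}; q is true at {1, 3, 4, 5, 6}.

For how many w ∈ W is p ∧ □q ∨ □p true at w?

1: p ∧ □q is F, □p is F. ✗
2: p ∧ □q is F, □p is F. ✗
3: p ∧ □q is F, □p is F. ✗
4: p ∧ □q is F, □p is F. ✗
5: p ∧ □q is F, □p is F. ✗
6: p ∧ □q is T, □p is F. ✓
Satisfying worlds: {6}.

1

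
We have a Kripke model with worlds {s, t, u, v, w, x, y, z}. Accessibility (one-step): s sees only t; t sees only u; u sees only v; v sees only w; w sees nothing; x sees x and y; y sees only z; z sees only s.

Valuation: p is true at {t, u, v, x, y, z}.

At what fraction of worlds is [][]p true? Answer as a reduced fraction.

s: successors {t}; []p there: t:T. ✓
t: successors {u}; []p there: u:T. ✓
u: successors {v}; []p there: v:F. ✗
v: successors {w}; []p there: w:T. ✓
w: no successors, so [][]p holds vacuously. ✓
x: successors {x, y}; []p there: x:T, y:T. ✓
y: successors {z}; []p there: z:F. ✗
z: successors {s}; []p there: s:T. ✓
That's 6 of 8 worlds, so 6/8 = 3/4.

3/4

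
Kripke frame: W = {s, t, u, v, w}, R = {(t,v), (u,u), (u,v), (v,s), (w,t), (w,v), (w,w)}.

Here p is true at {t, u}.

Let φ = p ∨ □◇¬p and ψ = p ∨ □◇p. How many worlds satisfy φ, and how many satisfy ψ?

For p ∨ □◇¬p:
s: p is F, □◇¬p is T. ✓
t: p is T, □◇¬p is T. ✓
u: p is T, □◇¬p is T. ✓
v: p is F, □◇¬p is F. ✗
w: p is F, □◇¬p is T. ✓
— 4 worlds.
For p ∨ □◇p:
s: p is F, □◇p is T. ✓
t: p is T, □◇p is F. ✓
u: p is T, □◇p is F. ✓
v: p is F, □◇p is F. ✗
w: p is F, □◇p is F. ✗
— 3 worlds.

4 and 3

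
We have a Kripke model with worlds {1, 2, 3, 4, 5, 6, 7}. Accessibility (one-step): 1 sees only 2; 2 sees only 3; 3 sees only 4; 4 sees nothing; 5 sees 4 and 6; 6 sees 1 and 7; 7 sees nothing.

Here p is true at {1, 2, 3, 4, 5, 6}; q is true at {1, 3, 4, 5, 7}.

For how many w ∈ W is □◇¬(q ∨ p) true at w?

1: successors {2}; ◇¬(q ∨ p) there: 2:F. ✗
2: successors {3}; ◇¬(q ∨ p) there: 3:F. ✗
3: successors {4}; ◇¬(q ∨ p) there: 4:F. ✗
4: no successors, so □◇¬(q ∨ p) holds vacuously. ✓
5: successors {4, 6}; ◇¬(q ∨ p) there: 4:F, 6:F. ✗
6: successors {1, 7}; ◇¬(q ∨ p) there: 1:F, 7:F. ✗
7: no successors, so □◇¬(q ∨ p) holds vacuously. ✓
Satisfying worlds: {4, 7}.

2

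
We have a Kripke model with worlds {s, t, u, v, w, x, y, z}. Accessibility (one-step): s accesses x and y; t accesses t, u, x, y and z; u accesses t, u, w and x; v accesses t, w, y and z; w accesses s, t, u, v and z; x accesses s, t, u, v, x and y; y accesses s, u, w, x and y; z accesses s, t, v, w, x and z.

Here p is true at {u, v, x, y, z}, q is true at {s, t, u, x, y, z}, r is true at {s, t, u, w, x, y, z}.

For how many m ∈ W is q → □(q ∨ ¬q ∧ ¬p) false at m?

s: q is T, □(q ∨ ¬q ∧ ¬p) is T. ✓
t: q is T, □(q ∨ ¬q ∧ ¬p) is T. ✓
u: q is T, □(q ∨ ¬q ∧ ¬p) is T. ✓
v: q is F, □(q ∨ ¬q ∧ ¬p) is T. ✓
w: q is F, □(q ∨ ¬q ∧ ¬p) is F. ✓
x: q is T, □(q ∨ ¬q ∧ ¬p) is F. ✗
y: q is T, □(q ∨ ¬q ∧ ¬p) is T. ✓
z: q is T, □(q ∨ ¬q ∧ ¬p) is F. ✗
Satisfying worlds: {s, t, u, v, w, y}.
So q → □(q ∨ ¬q ∧ ¬p) fails at the other 2 worlds.

2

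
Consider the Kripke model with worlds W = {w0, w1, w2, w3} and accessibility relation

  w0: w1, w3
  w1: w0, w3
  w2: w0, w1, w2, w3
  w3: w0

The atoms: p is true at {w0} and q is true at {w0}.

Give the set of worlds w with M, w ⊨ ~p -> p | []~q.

w0: ~p is F, p | []~q is T. ✓
w1: ~p is T, p | []~q is F. ✗
w2: ~p is T, p | []~q is F. ✗
w3: ~p is T, p | []~q is F. ✗

{w0}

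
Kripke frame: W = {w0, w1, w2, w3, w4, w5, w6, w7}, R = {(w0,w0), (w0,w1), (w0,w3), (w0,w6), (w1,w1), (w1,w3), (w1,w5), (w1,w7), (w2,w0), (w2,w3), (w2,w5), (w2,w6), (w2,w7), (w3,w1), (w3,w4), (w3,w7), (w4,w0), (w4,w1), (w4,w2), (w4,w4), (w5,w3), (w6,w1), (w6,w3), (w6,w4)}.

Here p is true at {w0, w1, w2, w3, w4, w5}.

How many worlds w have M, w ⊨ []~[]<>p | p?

7

w0: []~[]<>p is F, p is T. ✓
w1: []~[]<>p is F, p is T. ✓
w2: []~[]<>p is F, p is T. ✓
w3: []~[]<>p is F, p is T. ✓
w4: []~[]<>p is F, p is T. ✓
w5: []~[]<>p is T, p is T. ✓
w6: []~[]<>p is F, p is F. ✗
w7: []~[]<>p is T, p is F. ✓
Satisfying worlds: {w0, w1, w2, w3, w4, w5, w7}.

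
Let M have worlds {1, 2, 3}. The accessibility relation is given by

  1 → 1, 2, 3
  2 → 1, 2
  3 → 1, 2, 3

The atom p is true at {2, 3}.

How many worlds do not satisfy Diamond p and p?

1

1: Diamond p is T, p is F. ✗
2: Diamond p is T, p is T. ✓
3: Diamond p is T, p is T. ✓
Satisfying worlds: {2, 3}.
So Diamond p and p fails at the other 1 world.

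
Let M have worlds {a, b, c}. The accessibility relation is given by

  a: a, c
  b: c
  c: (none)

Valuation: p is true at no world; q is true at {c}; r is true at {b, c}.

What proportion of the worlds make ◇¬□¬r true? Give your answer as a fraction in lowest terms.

1/3

a: successors {a, c}; ¬□¬r there: a:T, c:F. ✓
b: successors {c}; ¬□¬r there: c:F. ✗
c: no successors, so ◇¬□¬r fails. ✗
That's 1 of 3 worlds, so 1/3.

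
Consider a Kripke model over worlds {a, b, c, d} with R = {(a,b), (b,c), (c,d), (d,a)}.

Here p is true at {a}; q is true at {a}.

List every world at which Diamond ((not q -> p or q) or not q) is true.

{a, b, c, d}

a: successors {b}; (not q -> p or q) or not q there: b:T. ✓
b: successors {c}; (not q -> p or q) or not q there: c:T. ✓
c: successors {d}; (not q -> p or q) or not q there: d:T. ✓
d: successors {a}; (not q -> p or q) or not q there: a:T. ✓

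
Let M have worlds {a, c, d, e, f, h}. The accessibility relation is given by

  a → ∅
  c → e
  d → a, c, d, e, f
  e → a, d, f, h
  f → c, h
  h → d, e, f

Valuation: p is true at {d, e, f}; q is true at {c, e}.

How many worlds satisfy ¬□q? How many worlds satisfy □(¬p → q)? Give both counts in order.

4 and 3

For ¬□q:
a: □q is T. ✗
c: □q is T. ✗
d: □q is F. ✓
e: □q is F. ✓
f: □q is F. ✓
h: □q is F. ✓
— 4 worlds.
For □(¬p → q):
a: no successors, so □(¬p → q) holds vacuously. ✓
c: successors {e}; ¬p → q there: e:T. ✓
d: successors {a, c, d, e, f}; ¬p → q there: a:F, c:T, d:T, e:T, f:T. ✗
e: successors {a, d, f, h}; ¬p → q there: a:F, d:T, f:T, h:F. ✗
f: successors {c, h}; ¬p → q there: c:T, h:F. ✗
h: successors {d, e, f}; ¬p → q there: d:T, e:T, f:T. ✓
— 3 worlds.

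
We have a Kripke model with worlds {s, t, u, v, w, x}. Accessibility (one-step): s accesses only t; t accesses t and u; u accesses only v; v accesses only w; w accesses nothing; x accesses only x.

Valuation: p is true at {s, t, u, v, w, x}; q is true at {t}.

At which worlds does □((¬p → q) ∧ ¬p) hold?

s: successors {t}; (¬p → q) ∧ ¬p there: t:F. ✗
t: successors {t, u}; (¬p → q) ∧ ¬p there: t:F, u:F. ✗
u: successors {v}; (¬p → q) ∧ ¬p there: v:F. ✗
v: successors {w}; (¬p → q) ∧ ¬p there: w:F. ✗
w: no successors, so □((¬p → q) ∧ ¬p) holds vacuously. ✓
x: successors {x}; (¬p → q) ∧ ¬p there: x:F. ✗

{w}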